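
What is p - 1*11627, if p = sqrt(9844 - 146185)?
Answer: -11627 + 3*I*sqrt(15149) ≈ -11627.0 + 369.24*I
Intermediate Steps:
p = 3*I*sqrt(15149) (p = sqrt(-136341) = 3*I*sqrt(15149) ≈ 369.24*I)
p - 1*11627 = 3*I*sqrt(15149) - 1*11627 = 3*I*sqrt(15149) - 11627 = -11627 + 3*I*sqrt(15149)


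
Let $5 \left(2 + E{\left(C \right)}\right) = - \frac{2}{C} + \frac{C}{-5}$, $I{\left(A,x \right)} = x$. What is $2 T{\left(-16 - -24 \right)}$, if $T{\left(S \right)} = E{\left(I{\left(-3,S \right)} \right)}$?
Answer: $- \frac{237}{50} \approx -4.74$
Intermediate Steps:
$E{\left(C \right)} = -2 - \frac{2}{5 C} - \frac{C}{25}$ ($E{\left(C \right)} = -2 + \frac{- \frac{2}{C} + \frac{C}{-5}}{5} = -2 + \frac{- \frac{2}{C} + C \left(- \frac{1}{5}\right)}{5} = -2 + \frac{- \frac{2}{C} - \frac{C}{5}}{5} = -2 - \left(\frac{C}{25} + \frac{2}{5 C}\right) = -2 - \frac{2}{5 C} - \frac{C}{25}$)
$T{\left(S \right)} = \frac{-10 - S \left(50 + S\right)}{25 S}$
$2 T{\left(-16 - -24 \right)} = 2 \frac{-10 - \left(-16 - -24\right) \left(50 - -8\right)}{25 \left(-16 - -24\right)} = 2 \frac{-10 - \left(-16 + 24\right) \left(50 + \left(-16 + 24\right)\right)}{25 \left(-16 + 24\right)} = 2 \frac{-10 - 8 \left(50 + 8\right)}{25 \cdot 8} = 2 \cdot \frac{1}{25} \cdot \frac{1}{8} \left(-10 - 8 \cdot 58\right) = 2 \cdot \frac{1}{25} \cdot \frac{1}{8} \left(-10 - 464\right) = 2 \cdot \frac{1}{25} \cdot \frac{1}{8} \left(-474\right) = 2 \left(- \frac{237}{100}\right) = - \frac{237}{50}$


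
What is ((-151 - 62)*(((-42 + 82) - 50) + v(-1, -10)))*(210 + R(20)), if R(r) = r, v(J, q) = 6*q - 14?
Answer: 4115160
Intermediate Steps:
v(J, q) = -14 + 6*q
((-151 - 62)*(((-42 + 82) - 50) + v(-1, -10)))*(210 + R(20)) = ((-151 - 62)*(((-42 + 82) - 50) + (-14 + 6*(-10))))*(210 + 20) = -213*((40 - 50) + (-14 - 60))*230 = -213*(-10 - 74)*230 = -213*(-84)*230 = 17892*230 = 4115160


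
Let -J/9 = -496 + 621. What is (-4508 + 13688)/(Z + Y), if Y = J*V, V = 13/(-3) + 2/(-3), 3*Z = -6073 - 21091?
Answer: -27540/10289 ≈ -2.6766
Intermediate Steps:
Z = -27164/3 (Z = (-6073 - 21091)/3 = (⅓)*(-27164) = -27164/3 ≈ -9054.7)
J = -1125 (J = -9*(-496 + 621) = -9*125 = -1125)
V = -5 (V = 13*(-⅓) + 2*(-⅓) = -13/3 - ⅔ = -5)
Y = 5625 (Y = -1125*(-5) = 5625)
(-4508 + 13688)/(Z + Y) = (-4508 + 13688)/(-27164/3 + 5625) = 9180/(-10289/3) = 9180*(-3/10289) = -27540/10289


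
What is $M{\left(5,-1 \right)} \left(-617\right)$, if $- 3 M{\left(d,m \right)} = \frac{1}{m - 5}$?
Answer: $- \frac{617}{18} \approx -34.278$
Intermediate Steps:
$M{\left(d,m \right)} = - \frac{1}{3 \left(-5 + m\right)}$ ($M{\left(d,m \right)} = - \frac{1}{3 \left(m - 5\right)} = - \frac{1}{3 \left(-5 + m\right)}$)
$M{\left(5,-1 \right)} \left(-617\right) = - \frac{1}{-15 + 3 \left(-1\right)} \left(-617\right) = - \frac{1}{-15 - 3} \left(-617\right) = - \frac{1}{-18} \left(-617\right) = \left(-1\right) \left(- \frac{1}{18}\right) \left(-617\right) = \frac{1}{18} \left(-617\right) = - \frac{617}{18}$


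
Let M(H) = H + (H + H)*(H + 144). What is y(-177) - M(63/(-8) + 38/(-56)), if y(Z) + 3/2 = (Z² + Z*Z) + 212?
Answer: 102224435/1568 ≈ 65194.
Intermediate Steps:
y(Z) = 421/2 + 2*Z² (y(Z) = -3/2 + ((Z² + Z*Z) + 212) = -3/2 + ((Z² + Z²) + 212) = -3/2 + (2*Z² + 212) = -3/2 + (212 + 2*Z²) = 421/2 + 2*Z²)
M(H) = H + 2*H*(144 + H) (M(H) = H + (2*H)*(144 + H) = H + 2*H*(144 + H))
y(-177) - M(63/(-8) + 38/(-56)) = (421/2 + 2*(-177)²) - (63/(-8) + 38/(-56))*(289 + 2*(63/(-8) + 38/(-56))) = (421/2 + 2*31329) - (63*(-⅛) + 38*(-1/56))*(289 + 2*(63*(-⅛) + 38*(-1/56))) = (421/2 + 62658) - (-63/8 - 19/28)*(289 + 2*(-63/8 - 19/28)) = 125737/2 - (-479)*(289 + 2*(-479/56))/56 = 125737/2 - (-479)*(289 - 479/28)/56 = 125737/2 - (-479)*7613/(56*28) = 125737/2 - 1*(-3646627/1568) = 125737/2 + 3646627/1568 = 102224435/1568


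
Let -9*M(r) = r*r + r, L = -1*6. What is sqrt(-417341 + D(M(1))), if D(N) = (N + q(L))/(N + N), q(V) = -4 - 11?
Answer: I*sqrt(1669227)/2 ≈ 645.99*I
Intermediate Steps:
L = -6
M(r) = -r/9 - r**2/9 (M(r) = -(r*r + r)/9 = -(r**2 + r)/9 = -(r + r**2)/9 = -r/9 - r**2/9)
q(V) = -15
D(N) = (-15 + N)/(2*N) (D(N) = (N - 15)/(N + N) = (-15 + N)/((2*N)) = (-15 + N)*(1/(2*N)) = (-15 + N)/(2*N))
sqrt(-417341 + D(M(1))) = sqrt(-417341 + (-15 - 1/9*1*(1 + 1))/(2*((-1/9*1*(1 + 1))))) = sqrt(-417341 + (-15 - 1/9*1*2)/(2*((-1/9*1*2)))) = sqrt(-417341 + (-15 - 2/9)/(2*(-2/9))) = sqrt(-417341 + (1/2)*(-9/2)*(-137/9)) = sqrt(-417341 + 137/4) = sqrt(-1669227/4) = I*sqrt(1669227)/2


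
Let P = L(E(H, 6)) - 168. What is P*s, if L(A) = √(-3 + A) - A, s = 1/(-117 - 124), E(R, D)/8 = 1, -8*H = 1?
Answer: 176/241 - √5/241 ≈ 0.72101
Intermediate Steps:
H = -⅛ (H = -⅛*1 = -⅛ ≈ -0.12500)
E(R, D) = 8 (E(R, D) = 8*1 = 8)
s = -1/241 (s = 1/(-241) = -1/241 ≈ -0.0041494)
P = -176 + √5 (P = (√(-3 + 8) - 1*8) - 168 = (√5 - 8) - 168 = (-8 + √5) - 168 = -176 + √5 ≈ -173.76)
P*s = (-176 + √5)*(-1/241) = 176/241 - √5/241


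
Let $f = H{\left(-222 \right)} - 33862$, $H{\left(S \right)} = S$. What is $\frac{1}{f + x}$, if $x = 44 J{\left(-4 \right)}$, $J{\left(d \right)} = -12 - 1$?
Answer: $- \frac{1}{34656} \approx -2.8855 \cdot 10^{-5}$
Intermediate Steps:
$J{\left(d \right)} = -13$ ($J{\left(d \right)} = -12 - 1 = -13$)
$f = -34084$ ($f = -222 - 33862 = -34084$)
$x = -572$ ($x = 44 \left(-13\right) = -572$)
$\frac{1}{f + x} = \frac{1}{-34084 - 572} = \frac{1}{-34656} = - \frac{1}{34656}$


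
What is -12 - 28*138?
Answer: -3876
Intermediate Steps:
-12 - 28*138 = -12 - 3864 = -3876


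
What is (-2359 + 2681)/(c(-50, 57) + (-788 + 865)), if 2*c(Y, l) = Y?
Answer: 161/26 ≈ 6.1923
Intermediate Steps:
c(Y, l) = Y/2
(-2359 + 2681)/(c(-50, 57) + (-788 + 865)) = (-2359 + 2681)/((1/2)*(-50) + (-788 + 865)) = 322/(-25 + 77) = 322/52 = 322*(1/52) = 161/26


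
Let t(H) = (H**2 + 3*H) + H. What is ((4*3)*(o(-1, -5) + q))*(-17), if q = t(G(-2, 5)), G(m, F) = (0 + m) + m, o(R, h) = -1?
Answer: 204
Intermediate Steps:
G(m, F) = 2*m (G(m, F) = m + m = 2*m)
t(H) = H**2 + 4*H
q = 0 (q = (2*(-2))*(4 + 2*(-2)) = -4*(4 - 4) = -4*0 = 0)
((4*3)*(o(-1, -5) + q))*(-17) = ((4*3)*(-1 + 0))*(-17) = (12*(-1))*(-17) = -12*(-17) = 204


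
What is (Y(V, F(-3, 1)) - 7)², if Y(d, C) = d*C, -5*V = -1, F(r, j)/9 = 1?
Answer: 676/25 ≈ 27.040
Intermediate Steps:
F(r, j) = 9 (F(r, j) = 9*1 = 9)
V = ⅕ (V = -⅕*(-1) = ⅕ ≈ 0.20000)
Y(d, C) = C*d
(Y(V, F(-3, 1)) - 7)² = (9*(⅕) - 7)² = (9/5 - 7)² = (-26/5)² = 676/25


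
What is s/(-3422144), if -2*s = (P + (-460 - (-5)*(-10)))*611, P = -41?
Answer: -336661/6844288 ≈ -0.049189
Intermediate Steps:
s = 336661/2 (s = -(-41 + (-460 - (-5)*(-10)))*611/2 = -(-41 + (-460 - 1*50))*611/2 = -(-41 + (-460 - 50))*611/2 = -(-41 - 510)*611/2 = -(-551)*611/2 = -½*(-336661) = 336661/2 ≈ 1.6833e+5)
s/(-3422144) = (336661/2)/(-3422144) = (336661/2)*(-1/3422144) = -336661/6844288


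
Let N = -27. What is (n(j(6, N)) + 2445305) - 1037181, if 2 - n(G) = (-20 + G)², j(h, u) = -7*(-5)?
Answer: 1407901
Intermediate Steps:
j(h, u) = 35
n(G) = 2 - (-20 + G)²
(n(j(6, N)) + 2445305) - 1037181 = ((2 - (-20 + 35)²) + 2445305) - 1037181 = ((2 - 1*15²) + 2445305) - 1037181 = ((2 - 1*225) + 2445305) - 1037181 = ((2 - 225) + 2445305) - 1037181 = (-223 + 2445305) - 1037181 = 2445082 - 1037181 = 1407901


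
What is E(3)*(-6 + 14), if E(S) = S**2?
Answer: 72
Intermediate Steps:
E(3)*(-6 + 14) = 3**2*(-6 + 14) = 9*8 = 72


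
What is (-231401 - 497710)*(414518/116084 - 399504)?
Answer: 16906482895894899/58042 ≈ 2.9128e+11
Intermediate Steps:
(-231401 - 497710)*(414518/116084 - 399504) = -729111*(414518*(1/116084) - 399504) = -729111*(207259/58042 - 399504) = -729111*(-23187803909/58042) = 16906482895894899/58042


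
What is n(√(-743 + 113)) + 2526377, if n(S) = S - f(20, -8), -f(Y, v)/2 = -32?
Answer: 2526313 + 3*I*√70 ≈ 2.5263e+6 + 25.1*I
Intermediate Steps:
f(Y, v) = 64 (f(Y, v) = -2*(-32) = 64)
n(S) = -64 + S (n(S) = S - 1*64 = S - 64 = -64 + S)
n(√(-743 + 113)) + 2526377 = (-64 + √(-743 + 113)) + 2526377 = (-64 + √(-630)) + 2526377 = (-64 + 3*I*√70) + 2526377 = 2526313 + 3*I*√70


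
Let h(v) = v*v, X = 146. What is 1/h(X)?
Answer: 1/21316 ≈ 4.6913e-5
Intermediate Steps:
h(v) = v**2
1/h(X) = 1/(146**2) = 1/21316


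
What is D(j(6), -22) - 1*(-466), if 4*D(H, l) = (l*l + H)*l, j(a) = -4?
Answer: -2174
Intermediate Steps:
D(H, l) = l*(H + l**2)/4 (D(H, l) = ((l*l + H)*l)/4 = ((l**2 + H)*l)/4 = ((H + l**2)*l)/4 = (l*(H + l**2))/4 = l*(H + l**2)/4)
D(j(6), -22) - 1*(-466) = (1/4)*(-22)*(-4 + (-22)**2) - 1*(-466) = (1/4)*(-22)*(-4 + 484) + 466 = (1/4)*(-22)*480 + 466 = -2640 + 466 = -2174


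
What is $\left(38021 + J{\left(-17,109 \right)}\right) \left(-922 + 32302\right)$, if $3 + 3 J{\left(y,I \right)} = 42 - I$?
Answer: $1192366780$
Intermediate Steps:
$J{\left(y,I \right)} = 13 - \frac{I}{3}$ ($J{\left(y,I \right)} = -1 + \frac{42 - I}{3} = -1 - \left(-14 + \frac{I}{3}\right) = 13 - \frac{I}{3}$)
$\left(38021 + J{\left(-17,109 \right)}\right) \left(-922 + 32302\right) = \left(38021 + \left(13 - \frac{109}{3}\right)\right) \left(-922 + 32302\right) = \left(38021 + \left(13 - \frac{109}{3}\right)\right) 31380 = \left(38021 - \frac{70}{3}\right) 31380 = \frac{113993}{3} \cdot 31380 = 1192366780$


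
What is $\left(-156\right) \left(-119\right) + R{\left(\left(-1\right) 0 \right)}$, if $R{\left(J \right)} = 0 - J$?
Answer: $18564$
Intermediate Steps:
$R{\left(J \right)} = - J$
$\left(-156\right) \left(-119\right) + R{\left(\left(-1\right) 0 \right)} = \left(-156\right) \left(-119\right) - \left(-1\right) 0 = 18564 - 0 = 18564 + 0 = 18564$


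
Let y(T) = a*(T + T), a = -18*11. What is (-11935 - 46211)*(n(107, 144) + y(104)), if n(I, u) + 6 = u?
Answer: 2386660716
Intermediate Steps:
a = -198
n(I, u) = -6 + u
y(T) = -396*T (y(T) = -198*(T + T) = -396*T)
(-11935 - 46211)*(n(107, 144) + y(104)) = (-11935 - 46211)*((-6 + 144) - 396*104) = -58146*(138 - 41184) = -58146*(-41046) = 2386660716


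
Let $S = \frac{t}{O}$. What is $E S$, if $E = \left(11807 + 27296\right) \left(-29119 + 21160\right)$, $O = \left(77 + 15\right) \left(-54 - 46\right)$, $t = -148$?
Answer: $- \frac{11515168749}{2300} \approx -5.0066 \cdot 10^{6}$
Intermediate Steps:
$O = -9200$ ($O = 92 \left(-100\right) = -9200$)
$E = -311220777$ ($E = 39103 \left(-7959\right) = -311220777$)
$S = \frac{37}{2300}$ ($S = - \frac{148}{-9200} = \left(-148\right) \left(- \frac{1}{9200}\right) = \frac{37}{2300} \approx 0.016087$)
$E S = \left(-311220777\right) \frac{37}{2300} = - \frac{11515168749}{2300}$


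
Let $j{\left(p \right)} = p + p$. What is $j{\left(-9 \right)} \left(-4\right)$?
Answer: $72$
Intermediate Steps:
$j{\left(p \right)} = 2 p$
$j{\left(-9 \right)} \left(-4\right) = 2 \left(-9\right) \left(-4\right) = \left(-18\right) \left(-4\right) = 72$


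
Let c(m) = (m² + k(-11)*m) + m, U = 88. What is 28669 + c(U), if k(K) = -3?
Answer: 36237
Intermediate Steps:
c(m) = m² - 2*m (c(m) = (m² - 3*m) + m = m² - 2*m)
28669 + c(U) = 28669 + 88*(-2 + 88) = 28669 + 88*86 = 28669 + 7568 = 36237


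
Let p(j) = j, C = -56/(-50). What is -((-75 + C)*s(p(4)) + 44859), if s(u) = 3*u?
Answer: -1099311/25 ≈ -43972.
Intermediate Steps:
C = 28/25 (C = -56*(-1/50) = 28/25 ≈ 1.1200)
-((-75 + C)*s(p(4)) + 44859) = -((-75 + 28/25)*(3*4) + 44859) = -(-1847/25*12 + 44859) = -(-22164/25 + 44859) = -1*1099311/25 = -1099311/25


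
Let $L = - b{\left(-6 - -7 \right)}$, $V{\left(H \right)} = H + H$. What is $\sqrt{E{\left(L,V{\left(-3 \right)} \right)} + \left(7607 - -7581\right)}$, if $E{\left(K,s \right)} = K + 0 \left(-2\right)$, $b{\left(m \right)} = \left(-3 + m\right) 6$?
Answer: $20 \sqrt{38} \approx 123.29$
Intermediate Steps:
$V{\left(H \right)} = 2 H$
$b{\left(m \right)} = -18 + 6 m$
$L = 12$ ($L = - (-18 + 6 \left(-6 - -7\right)) = - (-18 + 6 \left(-6 + 7\right)) = - (-18 + 6 \cdot 1) = - (-18 + 6) = \left(-1\right) \left(-12\right) = 12$)
$E{\left(K,s \right)} = K$ ($E{\left(K,s \right)} = K + 0 = K$)
$\sqrt{E{\left(L,V{\left(-3 \right)} \right)} + \left(7607 - -7581\right)} = \sqrt{12 + \left(7607 - -7581\right)} = \sqrt{12 + \left(7607 + 7581\right)} = \sqrt{12 + 15188} = \sqrt{15200} = 20 \sqrt{38}$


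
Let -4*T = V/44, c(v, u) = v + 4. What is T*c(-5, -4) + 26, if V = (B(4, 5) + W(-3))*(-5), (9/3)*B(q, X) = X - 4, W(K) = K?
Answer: 1721/66 ≈ 26.076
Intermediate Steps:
B(q, X) = -4/3 + X/3 (B(q, X) = (X - 4)/3 = (-4 + X)/3 = -4/3 + X/3)
V = 40/3 (V = ((-4/3 + (⅓)*5) - 3)*(-5) = ((-4/3 + 5/3) - 3)*(-5) = (⅓ - 3)*(-5) = -8/3*(-5) = 40/3 ≈ 13.333)
c(v, u) = 4 + v
T = -5/66 (T = -10/(3*44) = -¼*10/33 = -5/66 ≈ -0.075758)
T*c(-5, -4) + 26 = -5*(4 - 5)/66 + 26 = -5/66*(-1) + 26 = 5/66 + 26 = 1721/66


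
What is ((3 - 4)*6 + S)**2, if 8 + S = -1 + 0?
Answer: 225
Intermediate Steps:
S = -9 (S = -8 + (-1 + 0) = -8 - 1 = -9)
((3 - 4)*6 + S)**2 = ((3 - 4)*6 - 9)**2 = (-1*6 - 9)**2 = (-6 - 9)**2 = (-15)**2 = 225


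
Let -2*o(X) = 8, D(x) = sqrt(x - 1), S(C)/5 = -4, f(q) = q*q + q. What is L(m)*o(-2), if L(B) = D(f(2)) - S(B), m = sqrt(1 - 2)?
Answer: -80 - 4*sqrt(5) ≈ -88.944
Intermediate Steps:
f(q) = q + q**2 (f(q) = q**2 + q = q + q**2)
S(C) = -20 (S(C) = 5*(-4) = -20)
D(x) = sqrt(-1 + x)
o(X) = -4 (o(X) = -1/2*8 = -4)
m = I (m = sqrt(-1) = I ≈ 1.0*I)
L(B) = 20 + sqrt(5) (L(B) = sqrt(-1 + 2*(1 + 2)) - 1*(-20) = sqrt(-1 + 2*3) + 20 = sqrt(-1 + 6) + 20 = sqrt(5) + 20 = 20 + sqrt(5))
L(m)*o(-2) = (20 + sqrt(5))*(-4) = -80 - 4*sqrt(5)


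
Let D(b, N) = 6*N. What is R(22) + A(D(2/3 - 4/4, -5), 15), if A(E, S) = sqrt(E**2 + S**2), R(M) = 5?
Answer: 5 + 15*sqrt(5) ≈ 38.541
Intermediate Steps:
R(22) + A(D(2/3 - 4/4, -5), 15) = 5 + sqrt((6*(-5))**2 + 15**2) = 5 + sqrt((-30)**2 + 225) = 5 + sqrt(900 + 225) = 5 + sqrt(1125) = 5 + 15*sqrt(5)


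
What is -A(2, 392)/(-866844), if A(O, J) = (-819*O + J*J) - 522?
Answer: 37876/216711 ≈ 0.17478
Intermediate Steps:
A(O, J) = -522 + J**2 - 819*O (A(O, J) = (-819*O + J**2) - 522 = (J**2 - 819*O) - 522 = -522 + J**2 - 819*O)
-A(2, 392)/(-866844) = -(-522 + 392**2 - 819*2)/(-866844) = -(-522 + 153664 - 1638)*(-1/866844) = -1*151504*(-1/866844) = -151504*(-1/866844) = 37876/216711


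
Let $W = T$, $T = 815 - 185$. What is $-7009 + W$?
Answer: $-6379$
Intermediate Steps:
$T = 630$
$W = 630$
$-7009 + W = -7009 + 630 = -6379$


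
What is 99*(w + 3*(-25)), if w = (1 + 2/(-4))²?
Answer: -29601/4 ≈ -7400.3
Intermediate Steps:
w = ¼ (w = (1 + 2*(-¼))² = (1 - ½)² = (½)² = ¼ ≈ 0.25000)
99*(w + 3*(-25)) = 99*(¼ + 3*(-25)) = 99*(¼ - 75) = 99*(-299/4) = -29601/4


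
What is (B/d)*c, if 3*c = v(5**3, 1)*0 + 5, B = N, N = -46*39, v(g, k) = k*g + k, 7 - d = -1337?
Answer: -1495/672 ≈ -2.2247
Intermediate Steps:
d = 1344 (d = 7 - 1*(-1337) = 7 + 1337 = 1344)
v(g, k) = k + g*k (v(g, k) = g*k + k = k + g*k)
N = -1794
B = -1794
c = 5/3 (c = ((1*(1 + 5**3))*0 + 5)/3 = ((1*(1 + 125))*0 + 5)/3 = ((1*126)*0 + 5)/3 = (126*0 + 5)/3 = (0 + 5)/3 = (1/3)*5 = 5/3 ≈ 1.6667)
(B/d)*c = -1794/1344*(5/3) = -1794*1/1344*(5/3) = -299/224*5/3 = -1495/672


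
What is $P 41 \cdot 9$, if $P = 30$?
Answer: $11070$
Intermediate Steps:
$P 41 \cdot 9 = 30 \cdot 41 \cdot 9 = 1230 \cdot 9 = 11070$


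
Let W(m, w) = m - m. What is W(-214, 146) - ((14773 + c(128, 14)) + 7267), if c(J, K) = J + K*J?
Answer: -23960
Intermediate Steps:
c(J, K) = J + J*K
W(m, w) = 0
W(-214, 146) - ((14773 + c(128, 14)) + 7267) = 0 - ((14773 + 128*(1 + 14)) + 7267) = 0 - ((14773 + 128*15) + 7267) = 0 - ((14773 + 1920) + 7267) = 0 - (16693 + 7267) = 0 - 1*23960 = 0 - 23960 = -23960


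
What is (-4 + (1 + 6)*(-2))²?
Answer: 324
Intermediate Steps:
(-4 + (1 + 6)*(-2))² = (-4 + 7*(-2))² = (-4 - 14)² = (-18)² = 324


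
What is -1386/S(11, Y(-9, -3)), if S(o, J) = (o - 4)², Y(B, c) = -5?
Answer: -198/7 ≈ -28.286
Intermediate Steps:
S(o, J) = (-4 + o)²
-1386/S(11, Y(-9, -3)) = -1386/(-4 + 11)² = -1386/(7²) = -1386/49 = -1386*1/49 = -198/7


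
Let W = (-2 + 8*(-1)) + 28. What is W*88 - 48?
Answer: 1536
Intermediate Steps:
W = 18 (W = (-2 - 8) + 28 = -10 + 28 = 18)
W*88 - 48 = 18*88 - 48 = 1584 - 48 = 1536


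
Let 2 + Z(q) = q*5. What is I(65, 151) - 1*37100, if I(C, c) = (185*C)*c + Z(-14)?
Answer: 1778603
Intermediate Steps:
Z(q) = -2 + 5*q (Z(q) = -2 + q*5 = -2 + 5*q)
I(C, c) = -72 + 185*C*c (I(C, c) = (185*C)*c + (-2 + 5*(-14)) = 185*C*c + (-2 - 70) = 185*C*c - 72 = -72 + 185*C*c)
I(65, 151) - 1*37100 = (-72 + 185*65*151) - 1*37100 = (-72 + 1815775) - 37100 = 1815703 - 37100 = 1778603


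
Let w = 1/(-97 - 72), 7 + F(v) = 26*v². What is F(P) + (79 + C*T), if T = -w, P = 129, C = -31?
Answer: 73132691/169 ≈ 4.3274e+5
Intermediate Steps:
F(v) = -7 + 26*v²
w = -1/169 (w = 1/(-169) = -1/169 ≈ -0.0059172)
T = 1/169 (T = -1*(-1/169) = 1/169 ≈ 0.0059172)
F(P) + (79 + C*T) = (-7 + 26*129²) + (79 - 31*1/169) = (-7 + 26*16641) + (79 - 31/169) = (-7 + 432666) + 13320/169 = 432659 + 13320/169 = 73132691/169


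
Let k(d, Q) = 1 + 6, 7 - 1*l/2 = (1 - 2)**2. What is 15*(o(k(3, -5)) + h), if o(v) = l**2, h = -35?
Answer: 1635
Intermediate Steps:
l = 12 (l = 14 - 2*(1 - 2)**2 = 14 - 2*(-1)**2 = 14 - 2*1 = 14 - 2 = 12)
k(d, Q) = 7
o(v) = 144 (o(v) = 12**2 = 144)
15*(o(k(3, -5)) + h) = 15*(144 - 35) = 15*109 = 1635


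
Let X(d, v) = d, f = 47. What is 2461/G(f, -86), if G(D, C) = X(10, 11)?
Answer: 2461/10 ≈ 246.10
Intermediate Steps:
G(D, C) = 10
2461/G(f, -86) = 2461/10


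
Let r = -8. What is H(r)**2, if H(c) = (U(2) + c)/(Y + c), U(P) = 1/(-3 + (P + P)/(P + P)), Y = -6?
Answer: 289/784 ≈ 0.36862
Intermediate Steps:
U(P) = -1/2 (U(P) = 1/(-3 + (2*P)/((2*P))) = 1/(-3 + (2*P)*(1/(2*P))) = 1/(-3 + 1) = 1/(-2) = -1/2)
H(c) = (-1/2 + c)/(-6 + c)
H(r)**2 = ((-1/2 - 8)/(-6 - 8))**2 = (-17/2/(-14))**2 = (-1/14*(-17/2))**2 = (17/28)**2 = 289/784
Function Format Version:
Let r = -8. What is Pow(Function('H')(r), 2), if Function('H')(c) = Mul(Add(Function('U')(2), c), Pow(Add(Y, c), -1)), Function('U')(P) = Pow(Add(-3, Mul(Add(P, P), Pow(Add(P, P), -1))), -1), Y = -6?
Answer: Rational(289, 784) ≈ 0.36862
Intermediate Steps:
Function('U')(P) = Rational(-1, 2) (Function('U')(P) = Pow(Add(-3, Mul(Mul(2, P), Pow(Mul(2, P), -1))), -1) = Pow(Add(-3, Mul(Mul(2, P), Mul(Rational(1, 2), Pow(P, -1)))), -1) = Pow(Add(-3, 1), -1) = Pow(-2, -1) = Rational(-1, 2))
Function('H')(c) = Mul(Pow(Add(-6, c), -1), Add(Rational(-1, 2), c)) (Function('H')(c) = Mul(Add(Rational(-1, 2), c), Pow(Add(-6, c), -1)) = Mul(Pow(Add(-6, c), -1), Add(Rational(-1, 2), c)))
Pow(Function('H')(r), 2) = Pow(Mul(Pow(Add(-6, -8), -1), Add(Rational(-1, 2), -8)), 2) = Pow(Mul(Pow(-14, -1), Rational(-17, 2)), 2) = Pow(Mul(Rational(-1, 14), Rational(-17, 2)), 2) = Pow(Rational(17, 28), 2) = Rational(289, 784)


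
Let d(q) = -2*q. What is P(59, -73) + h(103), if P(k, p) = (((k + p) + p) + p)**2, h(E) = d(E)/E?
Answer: 25598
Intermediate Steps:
h(E) = -2 (h(E) = (-2*E)/E = -2)
P(k, p) = (k + 3*p)**2 (P(k, p) = ((k + 2*p) + p)**2 = (k + 3*p)**2)
P(59, -73) + h(103) = (59 + 3*(-73))**2 - 2 = (59 - 219)**2 - 2 = (-160)**2 - 2 = 25600 - 2 = 25598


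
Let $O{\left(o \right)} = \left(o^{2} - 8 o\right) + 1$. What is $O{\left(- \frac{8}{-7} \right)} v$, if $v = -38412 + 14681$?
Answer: $\frac{7949885}{49} \approx 1.6224 \cdot 10^{5}$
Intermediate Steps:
$O{\left(o \right)} = 1 + o^{2} - 8 o$
$v = -23731$
$O{\left(- \frac{8}{-7} \right)} v = \left(1 + \left(- \frac{8}{-7}\right)^{2} - 8 \left(- \frac{8}{-7}\right)\right) \left(-23731\right) = \left(1 + \left(\left(-8\right) \left(- \frac{1}{7}\right)\right)^{2} - 8 \left(\left(-8\right) \left(- \frac{1}{7}\right)\right)\right) \left(-23731\right) = \left(1 + \left(\frac{8}{7}\right)^{2} - \frac{64}{7}\right) \left(-23731\right) = \left(1 + \frac{64}{49} - \frac{64}{7}\right) \left(-23731\right) = \left(- \frac{335}{49}\right) \left(-23731\right) = \frac{7949885}{49}$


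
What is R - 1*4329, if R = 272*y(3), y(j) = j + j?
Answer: -2697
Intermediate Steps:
y(j) = 2*j
R = 1632 (R = 272*(2*3) = 272*6 = 1632)
R - 1*4329 = 1632 - 1*4329 = 1632 - 4329 = -2697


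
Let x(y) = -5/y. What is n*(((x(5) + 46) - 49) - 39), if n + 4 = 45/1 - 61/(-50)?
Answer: -90773/50 ≈ -1815.5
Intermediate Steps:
n = 2111/50 (n = -4 + (45/1 - 61/(-50)) = -4 + (45*1 - 61*(-1/50)) = -4 + (45 + 61/50) = -4 + 2311/50 = 2111/50 ≈ 42.220)
n*(((x(5) + 46) - 49) - 39) = 2111*(((-5/5 + 46) - 49) - 39)/50 = 2111*(((-5*⅕ + 46) - 49) - 39)/50 = 2111*(((-1 + 46) - 49) - 39)/50 = 2111*((45 - 49) - 39)/50 = 2111*(-4 - 39)/50 = (2111/50)*(-43) = -90773/50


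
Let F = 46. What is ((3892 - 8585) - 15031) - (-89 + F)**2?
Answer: -21573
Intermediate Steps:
((3892 - 8585) - 15031) - (-89 + F)**2 = ((3892 - 8585) - 15031) - (-89 + 46)**2 = (-4693 - 15031) - 1*(-43)**2 = -19724 - 1*1849 = -19724 - 1849 = -21573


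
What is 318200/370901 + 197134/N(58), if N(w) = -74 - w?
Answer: -36537597667/24479466 ≈ -1492.6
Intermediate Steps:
318200/370901 + 197134/N(58) = 318200/370901 + 197134/(-74 - 1*58) = 318200*(1/370901) + 197134/(-74 - 58) = 318200/370901 + 197134/(-132) = 318200/370901 + 197134*(-1/132) = 318200/370901 - 98567/66 = -36537597667/24479466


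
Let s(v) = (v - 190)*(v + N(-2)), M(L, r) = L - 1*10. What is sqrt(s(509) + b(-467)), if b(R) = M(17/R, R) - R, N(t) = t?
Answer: 3*sqrt(3930205219)/467 ≈ 402.73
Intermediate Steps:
M(L, r) = -10 + L (M(L, r) = L - 10 = -10 + L)
s(v) = (-190 + v)*(-2 + v) (s(v) = (v - 190)*(v - 2) = (-190 + v)*(-2 + v))
b(R) = -10 - R + 17/R (b(R) = (-10 + 17/R) - R = -10 - R + 17/R)
sqrt(s(509) + b(-467)) = sqrt((380 + 509**2 - 192*509) + (-10 - 1*(-467) + 17/(-467))) = sqrt((380 + 259081 - 97728) + (-10 + 467 + 17*(-1/467))) = sqrt(161733 + (-10 + 467 - 17/467)) = sqrt(161733 + 213402/467) = sqrt(75742713/467) = 3*sqrt(3930205219)/467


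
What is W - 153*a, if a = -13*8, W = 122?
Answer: 16034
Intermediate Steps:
a = -104
W - 153*a = 122 - 153*(-104) = 122 + 15912 = 16034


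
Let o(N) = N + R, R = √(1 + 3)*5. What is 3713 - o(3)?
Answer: 3700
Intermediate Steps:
R = 10 (R = √4*5 = 2*5 = 10)
o(N) = 10 + N (o(N) = N + 10 = 10 + N)
3713 - o(3) = 3713 - (10 + 3) = 3713 - 1*13 = 3713 - 13 = 3700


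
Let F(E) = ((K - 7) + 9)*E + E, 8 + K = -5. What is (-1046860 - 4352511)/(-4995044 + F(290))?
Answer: 5399371/4997944 ≈ 1.0803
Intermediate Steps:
K = -13 (K = -8 - 5 = -13)
F(E) = -10*E (F(E) = ((-13 - 7) + 9)*E + E = (-20 + 9)*E + E = -11*E + E = -10*E)
(-1046860 - 4352511)/(-4995044 + F(290)) = (-1046860 - 4352511)/(-4995044 - 10*290) = -5399371/(-4995044 - 2900) = -5399371/(-4997944) = -5399371*(-1/4997944) = 5399371/4997944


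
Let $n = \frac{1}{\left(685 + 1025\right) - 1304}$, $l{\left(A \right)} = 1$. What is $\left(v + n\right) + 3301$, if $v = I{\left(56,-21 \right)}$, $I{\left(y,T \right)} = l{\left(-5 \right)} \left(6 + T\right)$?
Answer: $\frac{1334117}{406} \approx 3286.0$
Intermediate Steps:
$n = \frac{1}{406}$ ($n = \frac{1}{1710 - 1304} = \frac{1}{406} \approx 0.0024631$)
$I{\left(y,T \right)} = 6 + T$ ($I{\left(y,T \right)} = 1 \left(6 + T\right) = 6 + T$)
$v = -15$ ($v = 6 - 21 = -15$)
$\left(v + n\right) + 3301 = \left(-15 + \frac{1}{406}\right) + 3301 = - \frac{6089}{406} + 3301 = \frac{1334117}{406}$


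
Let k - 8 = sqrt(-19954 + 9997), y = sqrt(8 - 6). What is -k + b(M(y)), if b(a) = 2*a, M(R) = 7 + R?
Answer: 6 + 2*sqrt(2) - I*sqrt(9957) ≈ 8.8284 - 99.785*I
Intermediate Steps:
y = sqrt(2) ≈ 1.4142
k = 8 + I*sqrt(9957) (k = 8 + sqrt(-19954 + 9997) = 8 + sqrt(-9957) = 8 + I*sqrt(9957) ≈ 8.0 + 99.785*I)
-k + b(M(y)) = -(8 + I*sqrt(9957)) + 2*(7 + sqrt(2)) = (-8 - I*sqrt(9957)) + (14 + 2*sqrt(2)) = 6 + 2*sqrt(2) - I*sqrt(9957)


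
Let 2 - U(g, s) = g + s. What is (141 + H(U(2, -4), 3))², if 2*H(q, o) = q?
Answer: 20449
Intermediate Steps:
U(g, s) = 2 - g - s (U(g, s) = 2 - (g + s) = 2 + (-g - s) = 2 - g - s)
H(q, o) = q/2
(141 + H(U(2, -4), 3))² = (141 + (2 - 1*2 - 1*(-4))/2)² = (141 + (2 - 2 + 4)/2)² = (141 + (½)*4)² = (141 + 2)² = 143² = 20449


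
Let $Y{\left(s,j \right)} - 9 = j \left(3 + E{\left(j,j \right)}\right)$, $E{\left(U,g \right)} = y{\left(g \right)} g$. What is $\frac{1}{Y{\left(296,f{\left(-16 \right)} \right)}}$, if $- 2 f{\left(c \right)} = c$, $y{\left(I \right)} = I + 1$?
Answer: $\frac{1}{609} \approx 0.001642$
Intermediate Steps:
$y{\left(I \right)} = 1 + I$
$f{\left(c \right)} = - \frac{c}{2}$
$E{\left(U,g \right)} = g \left(1 + g\right)$ ($E{\left(U,g \right)} = \left(1 + g\right) g = g \left(1 + g\right)$)
$Y{\left(s,j \right)} = 9 + j \left(3 + j \left(1 + j\right)\right)$
$\frac{1}{Y{\left(296,f{\left(-16 \right)} \right)}} = \frac{1}{9 + 3 \left(\left(- \frac{1}{2}\right) \left(-16\right)\right) + \left(\left(- \frac{1}{2}\right) \left(-16\right)\right)^{2} \left(1 - -8\right)} = \frac{1}{9 + 3 \cdot 8 + 8^{2} \left(1 + 8\right)} = \frac{1}{9 + 24 + 64 \cdot 9} = \frac{1}{9 + 24 + 576} = \frac{1}{609}$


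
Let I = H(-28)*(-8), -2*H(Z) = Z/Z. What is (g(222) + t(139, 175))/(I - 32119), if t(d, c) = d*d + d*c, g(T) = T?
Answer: -43868/32115 ≈ -1.3660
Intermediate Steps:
H(Z) = -1/2 (H(Z) = -Z/(2*Z) = -1/2*1 = -1/2)
t(d, c) = d**2 + c*d
I = 4 (I = -1/2*(-8) = 4)
(g(222) + t(139, 175))/(I - 32119) = (222 + 139*(175 + 139))/(4 - 32119) = (222 + 139*314)/(-32115) = (222 + 43646)*(-1/32115) = 43868*(-1/32115) = -43868/32115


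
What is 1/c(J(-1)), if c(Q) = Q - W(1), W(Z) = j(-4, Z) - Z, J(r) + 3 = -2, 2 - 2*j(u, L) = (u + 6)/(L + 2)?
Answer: -3/14 ≈ -0.21429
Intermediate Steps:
j(u, L) = 1 - (6 + u)/(2*(2 + L)) (j(u, L) = 1 - (u + 6)/(2*(L + 2)) = 1 - (6 + u)/(2*(2 + L)))
J(r) = -5 (J(r) = -3 - 2 = -5)
W(Z) = -Z + (1 + Z)/(2 + Z) (W(Z) = (-1 + Z - 1/2*(-4))/(2 + Z) - Z = (-1 + Z + 2)/(2 + Z) - Z = (1 + Z)/(2 + Z) - Z = -Z + (1 + Z)/(2 + Z))
c(Q) = 1/3 + Q (c(Q) = Q - (1 - 1*1 - 1*1**2)/(2 + 1) = Q - (1 - 1 - 1*1)/3 = Q - (1 - 1 - 1)/3 = Q - (-1)/3 = Q - 1*(-1/3) = Q + 1/3 = 1/3 + Q)
1/c(J(-1)) = 1/(1/3 - 5) = 1/(-14/3) = -3/14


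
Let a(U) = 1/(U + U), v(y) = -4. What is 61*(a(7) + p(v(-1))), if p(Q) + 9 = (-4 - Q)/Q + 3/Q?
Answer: -16531/28 ≈ -590.39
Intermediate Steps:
a(U) = 1/(2*U)
p(Q) = -9 + 3/Q + (-4 - Q)/Q (p(Q) = -9 + ((-4 - Q)/Q + 3/Q) = -9 + (3/Q + (-4 - Q)/Q) = -9 + 3/Q + (-4 - Q)/Q)
61*(a(7) + p(v(-1))) = 61*((½)/7 + (-10 - 1/(-4))) = 61*((½)*(⅐) + (-10 - 1*(-¼))) = 61*(1/14 + (-10 + ¼)) = 61*(1/14 - 39/4) = 61*(-271/28) = -16531/28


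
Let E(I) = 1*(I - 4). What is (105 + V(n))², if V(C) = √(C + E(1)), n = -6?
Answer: 11016 + 630*I ≈ 11016.0 + 630.0*I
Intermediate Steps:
E(I) = -4 + I (E(I) = 1*(-4 + I) = -4 + I)
V(C) = √(-3 + C) (V(C) = √(C + (-4 + 1)) = √(C - 3) = √(-3 + C))
(105 + V(n))² = (105 + √(-3 - 6))² = (105 + √(-9))² = (105 + 3*I)²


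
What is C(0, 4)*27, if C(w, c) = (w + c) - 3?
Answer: 27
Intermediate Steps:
C(w, c) = -3 + c + w (C(w, c) = (c + w) - 3 = -3 + c + w)
C(0, 4)*27 = (-3 + 4 + 0)*27 = 1*27 = 27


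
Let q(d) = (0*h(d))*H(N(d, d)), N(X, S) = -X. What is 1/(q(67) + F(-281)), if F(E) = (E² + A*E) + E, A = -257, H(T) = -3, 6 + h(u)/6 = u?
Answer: 1/150897 ≈ 6.6270e-6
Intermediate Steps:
h(u) = -36 + 6*u
q(d) = 0 (q(d) = (0*(-36 + 6*d))*(-3) = 0*(-3) = 0)
F(E) = E² - 256*E (F(E) = (E² - 257*E) + E = E² - 256*E)
1/(q(67) + F(-281)) = 1/(0 - 281*(-256 - 281)) = 1/(0 - 281*(-537)) = 1/(0 + 150897) = 1/150897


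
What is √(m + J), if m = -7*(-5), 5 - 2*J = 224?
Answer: I*√298/2 ≈ 8.6313*I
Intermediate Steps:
J = -219/2 (J = 5/2 - ½*224 = 5/2 - 112 = -219/2 ≈ -109.50)
m = 35
√(m + J) = √(35 - 219/2) = √(-149/2) = I*√298/2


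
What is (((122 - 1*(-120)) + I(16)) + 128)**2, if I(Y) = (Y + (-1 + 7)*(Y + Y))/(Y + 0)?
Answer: 146689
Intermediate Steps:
I(Y) = 13 (I(Y) = (Y + 6*(2*Y))/Y = (Y + 12*Y)/Y = (13*Y)/Y = 13)
(((122 - 1*(-120)) + I(16)) + 128)**2 = (((122 - 1*(-120)) + 13) + 128)**2 = (((122 + 120) + 13) + 128)**2 = ((242 + 13) + 128)**2 = (255 + 128)**2 = 383**2 = 146689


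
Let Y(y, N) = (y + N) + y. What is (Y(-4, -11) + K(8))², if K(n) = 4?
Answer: 225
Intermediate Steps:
Y(y, N) = N + 2*y (Y(y, N) = (N + y) + y = N + 2*y)
(Y(-4, -11) + K(8))² = ((-11 + 2*(-4)) + 4)² = ((-11 - 8) + 4)² = (-19 + 4)² = (-15)² = 225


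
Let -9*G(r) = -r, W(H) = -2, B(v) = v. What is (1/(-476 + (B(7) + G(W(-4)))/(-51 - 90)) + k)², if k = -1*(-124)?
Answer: 5611171159878001/364942851025 ≈ 15375.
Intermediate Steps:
G(r) = r/9 (G(r) = -(-1)*r/9 = r/9)
k = 124
(1/(-476 + (B(7) + G(W(-4)))/(-51 - 90)) + k)² = (1/(-476 + (7 + (⅑)*(-2))/(-51 - 90)) + 124)² = (1/(-476 + (7 - 2/9)/(-141)) + 124)² = (1/(-476 + (61/9)*(-1/141)) + 124)² = (1/(-476 - 61/1269) + 124)² = (1/(-604105/1269) + 124)² = (-1269/604105 + 124)² = (74907751/604105)² = 5611171159878001/364942851025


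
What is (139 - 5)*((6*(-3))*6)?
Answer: -14472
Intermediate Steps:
(139 - 5)*((6*(-3))*6) = 134*(-18*6) = 134*(-108) = -14472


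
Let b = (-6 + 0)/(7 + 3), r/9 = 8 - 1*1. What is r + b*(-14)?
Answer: 357/5 ≈ 71.400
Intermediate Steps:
r = 63 (r = 9*(8 - 1*1) = 9*(8 - 1) = 9*7 = 63)
b = -⅗ (b = -6/10 = -6*⅒ = -⅗ ≈ -0.60000)
r + b*(-14) = 63 - ⅗*(-14) = 63 + 42/5 = 357/5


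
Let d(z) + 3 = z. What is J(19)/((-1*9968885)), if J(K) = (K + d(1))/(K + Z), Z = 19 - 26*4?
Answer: 1/38702730 ≈ 2.5838e-8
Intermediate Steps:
d(z) = -3 + z
Z = -85 (Z = 19 - 104 = -85)
J(K) = (-2 + K)/(-85 + K) (J(K) = (K + (-3 + 1))/(K - 85) = (K - 2)/(-85 + K) = (-2 + K)/(-85 + K))
J(19)/((-1*9968885)) = ((-2 + 19)/(-85 + 19))/((-1*9968885)) = (17/(-66))/(-9968885) = -1/66*17*(-1/9968885) = -17/66*(-1/9968885) = 1/38702730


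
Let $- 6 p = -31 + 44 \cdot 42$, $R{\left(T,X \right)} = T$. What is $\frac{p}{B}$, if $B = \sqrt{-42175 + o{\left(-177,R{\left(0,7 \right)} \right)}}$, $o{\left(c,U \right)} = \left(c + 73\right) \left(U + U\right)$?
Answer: $\frac{1817 i \sqrt{1687}}{50610} \approx 1.4746 i$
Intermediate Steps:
$o{\left(c,U \right)} = 2 U \left(73 + c\right)$ ($o{\left(c,U \right)} = \left(73 + c\right) 2 U = 2 U \left(73 + c\right)$)
$p = - \frac{1817}{6}$ ($p = - \frac{-31 + 44 \cdot 42}{6} = - \frac{-31 + 1848}{6} = \left(- \frac{1}{6}\right) 1817 = - \frac{1817}{6} \approx -302.83$)
$B = 5 i \sqrt{1687}$ ($B = \sqrt{-42175 + 2 \cdot 0 \left(73 - 177\right)} = \sqrt{-42175 + 2 \cdot 0 \left(-104\right)} = \sqrt{-42175 + 0} = \sqrt{-42175} = 5 i \sqrt{1687} \approx 205.37 i$)
$\frac{p}{B} = - \frac{1817}{6 \cdot 5 i \sqrt{1687}} = - \frac{1817 \left(- \frac{i \sqrt{1687}}{8435}\right)}{6} = \frac{1817 i \sqrt{1687}}{50610}$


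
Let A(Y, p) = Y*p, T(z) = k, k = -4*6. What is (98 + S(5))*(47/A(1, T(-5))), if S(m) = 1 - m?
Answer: -2209/12 ≈ -184.08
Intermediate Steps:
k = -24
T(z) = -24
(98 + S(5))*(47/A(1, T(-5))) = (98 + (1 - 1*5))*(47/((1*(-24)))) = (98 + (1 - 5))*(47/(-24)) = (98 - 4)*(47*(-1/24)) = 94*(-47/24) = -2209/12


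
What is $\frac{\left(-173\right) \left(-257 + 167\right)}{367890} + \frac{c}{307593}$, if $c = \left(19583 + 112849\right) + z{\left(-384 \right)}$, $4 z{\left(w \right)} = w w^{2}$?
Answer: $- \frac{57269542235}{1257337653} \approx -45.548$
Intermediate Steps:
$z{\left(w \right)} = \frac{w^{3}}{4}$ ($z{\left(w \right)} = \frac{w w^{2}}{4} = \frac{w^{3}}{4}$)
$c = -14023344$ ($c = \left(19583 + 112849\right) + \frac{\left(-384\right)^{3}}{4} = 132432 + \frac{1}{4} \left(-56623104\right) = 132432 - 14155776 = -14023344$)
$\frac{\left(-173\right) \left(-257 + 167\right)}{367890} + \frac{c}{307593} = \frac{\left(-173\right) \left(-257 + 167\right)}{367890} - \frac{14023344}{307593} = \left(-173\right) \left(-90\right) \frac{1}{367890} - \frac{4674448}{102531} = 15570 \cdot \frac{1}{367890} - \frac{4674448}{102531} = \frac{519}{12263} - \frac{4674448}{102531} = - \frac{57269542235}{1257337653}$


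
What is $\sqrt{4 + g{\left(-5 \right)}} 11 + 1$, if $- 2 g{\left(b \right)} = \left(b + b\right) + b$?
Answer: $1 + \frac{11 \sqrt{46}}{2} \approx 38.303$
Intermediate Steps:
$g{\left(b \right)} = - \frac{3 b}{2}$ ($g{\left(b \right)} = - \frac{\left(b + b\right) + b}{2} = - \frac{2 b + b}{2} = - \frac{3 b}{2}$)
$\sqrt{4 + g{\left(-5 \right)}} 11 + 1 = \sqrt{4 - - \frac{15}{2}} \cdot 11 + 1 = \sqrt{4 + \frac{15}{2}} \cdot 11 + 1 = \sqrt{\frac{23}{2}} \cdot 11 + 1 = \frac{\sqrt{46}}{2} \cdot 11 + 1 = \frac{11 \sqrt{46}}{2} + 1 = 1 + \frac{11 \sqrt{46}}{2}$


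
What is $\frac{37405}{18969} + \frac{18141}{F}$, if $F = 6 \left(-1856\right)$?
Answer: $\frac{24141817}{70412928} \approx 0.34286$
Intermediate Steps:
$F = -11136$
$\frac{37405}{18969} + \frac{18141}{F} = \frac{37405}{18969} + \frac{18141}{-11136} = 37405 \cdot \frac{1}{18969} + 18141 \left(- \frac{1}{11136}\right) = \frac{37405}{18969} - \frac{6047}{3712} = \frac{24141817}{70412928}$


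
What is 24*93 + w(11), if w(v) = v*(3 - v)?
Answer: 2144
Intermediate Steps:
24*93 + w(11) = 24*93 + 11*(3 - 1*11) = 2232 + 11*(3 - 11) = 2232 + 11*(-8) = 2232 - 88 = 2144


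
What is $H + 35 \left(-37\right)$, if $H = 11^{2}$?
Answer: $-1174$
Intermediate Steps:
$H = 121$
$H + 35 \left(-37\right) = 121 + 35 \left(-37\right) = 121 - 1295 = -1174$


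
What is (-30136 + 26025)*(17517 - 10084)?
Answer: -30557063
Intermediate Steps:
(-30136 + 26025)*(17517 - 10084) = -4111*7433 = -30557063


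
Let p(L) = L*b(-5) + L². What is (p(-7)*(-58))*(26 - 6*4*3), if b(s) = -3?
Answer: 186760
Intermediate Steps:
p(L) = L² - 3*L (p(L) = L*(-3) + L² = -3*L + L² = L² - 3*L)
(p(-7)*(-58))*(26 - 6*4*3) = (-7*(-3 - 7)*(-58))*(26 - 6*4*3) = (-7*(-10)*(-58))*(26 - 24*3) = (70*(-58))*(26 - 1*72) = -4060*(26 - 72) = -4060*(-46) = 186760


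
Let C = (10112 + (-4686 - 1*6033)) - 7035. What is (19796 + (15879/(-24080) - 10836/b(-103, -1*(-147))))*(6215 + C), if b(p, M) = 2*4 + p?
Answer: -2599694442733/91504 ≈ -2.8411e+7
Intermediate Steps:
b(p, M) = 8 + p
C = -7642 (C = (10112 + (-4686 - 6033)) - 7035 = (10112 - 10719) - 7035 = -607 - 7035 = -7642)
(19796 + (15879/(-24080) - 10836/b(-103, -1*(-147))))*(6215 + C) = (19796 + (15879/(-24080) - 10836/(8 - 103)))*(6215 - 7642) = (19796 + (15879*(-1/24080) - 10836/(-95)))*(-1427) = (19796 + (-15879/24080 - 10836*(-1/95)))*(-1427) = (19796 + (-15879/24080 + 10836/95))*(-1427) = (19796 + 10376895/91504)*(-1427) = (1821790079/91504)*(-1427) = -2599694442733/91504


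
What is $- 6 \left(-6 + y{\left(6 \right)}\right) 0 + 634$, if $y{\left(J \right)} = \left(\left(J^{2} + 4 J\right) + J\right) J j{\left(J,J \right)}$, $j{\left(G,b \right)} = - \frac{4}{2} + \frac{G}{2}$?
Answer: $634$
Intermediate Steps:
$j{\left(G,b \right)} = -2 + \frac{G}{2}$ ($j{\left(G,b \right)} = \left(-4\right) \frac{1}{2} + G \frac{1}{2} = -2 + \frac{G}{2}$)
$y{\left(J \right)} = J \left(-2 + \frac{J}{2}\right) \left(J^{2} + 5 J\right)$ ($y{\left(J \right)} = \left(\left(J^{2} + 4 J\right) + J\right) J \left(-2 + \frac{J}{2}\right) = \left(J^{2} + 5 J\right) J \left(-2 + \frac{J}{2}\right) = J \left(J^{2} + 5 J\right) \left(-2 + \frac{J}{2}\right) = J \left(-2 + \frac{J}{2}\right) \left(J^{2} + 5 J\right)$)
$- 6 \left(-6 + y{\left(6 \right)}\right) 0 + 634 = - 6 \left(-6 + \frac{6^{2} \left(-4 + 6\right) \left(5 + 6\right)}{2}\right) 0 + 634 = - 6 \left(-6 + \frac{1}{2} \cdot 36 \cdot 2 \cdot 11\right) 0 + 634 = - 6 \left(-6 + 396\right) 0 + 634 = \left(-6\right) 390 \cdot 0 + 634 = \left(-2340\right) 0 + 634 = 0 + 634 = 634$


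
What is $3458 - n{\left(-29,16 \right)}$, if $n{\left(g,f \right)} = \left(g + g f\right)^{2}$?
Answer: $-239591$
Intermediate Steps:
$n{\left(g,f \right)} = \left(g + f g\right)^{2}$
$3458 - n{\left(-29,16 \right)} = 3458 - \left(-29\right)^{2} \left(1 + 16\right)^{2} = 3458 - 841 \cdot 17^{2} = 3458 - 841 \cdot 289 = 3458 - 243049 = -239591$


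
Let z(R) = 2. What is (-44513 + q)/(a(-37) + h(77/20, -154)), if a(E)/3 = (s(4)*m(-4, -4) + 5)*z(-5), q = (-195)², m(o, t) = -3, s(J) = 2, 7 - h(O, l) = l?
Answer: -6488/155 ≈ -41.858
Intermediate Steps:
h(O, l) = 7 - l
q = 38025
a(E) = -6 (a(E) = 3*((2*(-3) + 5)*2) = 3*((-6 + 5)*2) = 3*(-1*2) = 3*(-2) = -6)
(-44513 + q)/(a(-37) + h(77/20, -154)) = (-44513 + 38025)/(-6 + (7 - 1*(-154))) = -6488/(-6 + (7 + 154)) = -6488/(-6 + 161) = -6488/155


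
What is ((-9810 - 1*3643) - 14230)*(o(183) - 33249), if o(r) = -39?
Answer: 921511704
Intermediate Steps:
((-9810 - 1*3643) - 14230)*(o(183) - 33249) = ((-9810 - 1*3643) - 14230)*(-39 - 33249) = ((-9810 - 3643) - 14230)*(-33288) = (-13453 - 14230)*(-33288) = -27683*(-33288) = 921511704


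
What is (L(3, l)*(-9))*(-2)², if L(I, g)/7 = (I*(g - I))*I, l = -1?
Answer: 9072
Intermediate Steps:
L(I, g) = 7*I²*(g - I) (L(I, g) = 7*((I*(g - I))*I) = 7*(I²*(g - I)) = 7*I²*(g - I))
(L(3, l)*(-9))*(-2)² = ((7*3²*(-1 - 1*3))*(-9))*(-2)² = ((7*9*(-1 - 3))*(-9))*4 = ((7*9*(-4))*(-9))*4 = -252*(-9)*4 = 2268*4 = 9072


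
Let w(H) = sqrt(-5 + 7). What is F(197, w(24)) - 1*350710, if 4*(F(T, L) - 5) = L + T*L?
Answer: -350705 + 99*sqrt(2)/2 ≈ -3.5064e+5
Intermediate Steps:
w(H) = sqrt(2)
F(T, L) = 5 + L/4 + L*T/4 (F(T, L) = 5 + (L + T*L)/4 = 5 + (L + L*T)/4 = 5 + (L/4 + L*T/4) = 5 + L/4 + L*T/4)
F(197, w(24)) - 1*350710 = (5 + sqrt(2)/4 + (1/4)*sqrt(2)*197) - 1*350710 = (5 + sqrt(2)/4 + 197*sqrt(2)/4) - 350710 = (5 + 99*sqrt(2)/2) - 350710 = -350705 + 99*sqrt(2)/2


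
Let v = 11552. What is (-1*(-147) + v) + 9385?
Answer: 21084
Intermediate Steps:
(-1*(-147) + v) + 9385 = (-1*(-147) + 11552) + 9385 = (147 + 11552) + 9385 = 11699 + 9385 = 21084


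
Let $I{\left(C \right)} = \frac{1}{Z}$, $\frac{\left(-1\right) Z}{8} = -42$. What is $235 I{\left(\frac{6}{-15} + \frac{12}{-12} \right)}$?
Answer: $\frac{235}{336} \approx 0.6994$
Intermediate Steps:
$Z = 336$ ($Z = \left(-8\right) \left(-42\right) = 336$)
$I{\left(C \right)} = \frac{1}{336}$
$235 I{\left(\frac{6}{-15} + \frac{12}{-12} \right)} = 235 \cdot \frac{1}{336} = \frac{235}{336}$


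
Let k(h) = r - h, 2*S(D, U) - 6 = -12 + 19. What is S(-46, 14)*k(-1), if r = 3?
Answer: 26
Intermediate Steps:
S(D, U) = 13/2 (S(D, U) = 3 + (-12 + 19)/2 = 3 + (½)*7 = 3 + 7/2 = 13/2)
k(h) = 3 - h
S(-46, 14)*k(-1) = 13*(3 - 1*(-1))/2 = 13*(3 + 1)/2 = (13/2)*4 = 26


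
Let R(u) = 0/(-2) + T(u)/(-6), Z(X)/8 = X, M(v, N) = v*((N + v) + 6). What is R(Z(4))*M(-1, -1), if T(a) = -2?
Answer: -4/3 ≈ -1.3333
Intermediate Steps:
M(v, N) = v*(6 + N + v)
Z(X) = 8*X
R(u) = 1/3 (R(u) = 0/(-2) - 2/(-6) = 0*(-1/2) - 2*(-1/6) = 0 + 1/3 = 1/3)
R(Z(4))*M(-1, -1) = (-(6 - 1 - 1))/3 = (-1*4)/3 = (1/3)*(-4) = -4/3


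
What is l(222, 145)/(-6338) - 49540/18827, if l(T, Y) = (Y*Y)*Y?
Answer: -57710447395/119325526 ≈ -483.64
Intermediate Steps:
l(T, Y) = Y³ (l(T, Y) = Y²*Y = Y³)
l(222, 145)/(-6338) - 49540/18827 = 145³/(-6338) - 49540/18827 = 3048625*(-1/6338) - 49540*1/18827 = -3048625/6338 - 49540/18827 = -57710447395/119325526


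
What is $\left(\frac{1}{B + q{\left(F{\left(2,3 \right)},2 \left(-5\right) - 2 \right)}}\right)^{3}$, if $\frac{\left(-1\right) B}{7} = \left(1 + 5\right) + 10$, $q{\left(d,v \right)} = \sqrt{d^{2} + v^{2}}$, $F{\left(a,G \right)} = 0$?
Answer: $- \frac{1}{1000000} \approx -1.0 \cdot 10^{-6}$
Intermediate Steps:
$B = -112$ ($B = - 7 \left(\left(1 + 5\right) + 10\right) = - 7 \left(6 + 10\right) = \left(-7\right) 16 = -112$)
$\left(\frac{1}{B + q{\left(F{\left(2,3 \right)},2 \left(-5\right) - 2 \right)}}\right)^{3} = \left(\frac{1}{-112 + \sqrt{0^{2} + \left(2 \left(-5\right) - 2\right)^{2}}}\right)^{3} = \left(\frac{1}{-112 + \sqrt{0 + \left(-10 - 2\right)^{2}}}\right)^{3} = \left(\frac{1}{-112 + \sqrt{0 + \left(-12\right)^{2}}}\right)^{3} = \left(\frac{1}{-112 + \sqrt{0 + 144}}\right)^{3} = \left(\frac{1}{-112 + \sqrt{144}}\right)^{3} = \left(\frac{1}{-112 + 12}\right)^{3} = \left(\frac{1}{-100}\right)^{3} = \left(- \frac{1}{100}\right)^{3} = - \frac{1}{1000000}$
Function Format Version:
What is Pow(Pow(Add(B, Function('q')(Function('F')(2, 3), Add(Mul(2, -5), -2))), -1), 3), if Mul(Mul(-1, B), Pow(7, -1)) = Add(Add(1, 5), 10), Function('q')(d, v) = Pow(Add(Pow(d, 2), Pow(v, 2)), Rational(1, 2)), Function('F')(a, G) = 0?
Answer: Rational(-1, 1000000) ≈ -1.0000e-6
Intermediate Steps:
B = -112 (B = Mul(-7, Add(Add(1, 5), 10)) = Mul(-7, Add(6, 10)) = Mul(-7, 16) = -112)
Pow(Pow(Add(B, Function('q')(Function('F')(2, 3), Add(Mul(2, -5), -2))), -1), 3) = Pow(Pow(Add(-112, Pow(Add(Pow(0, 2), Pow(Add(Mul(2, -5), -2), 2)), Rational(1, 2))), -1), 3) = Pow(Pow(Add(-112, Pow(Add(0, Pow(Add(-10, -2), 2)), Rational(1, 2))), -1), 3) = Pow(Pow(Add(-112, Pow(Add(0, Pow(-12, 2)), Rational(1, 2))), -1), 3) = Pow(Pow(Add(-112, Pow(Add(0, 144), Rational(1, 2))), -1), 3) = Pow(Pow(Add(-112, Pow(144, Rational(1, 2))), -1), 3) = Pow(Pow(Add(-112, 12), -1), 3) = Pow(Pow(-100, -1), 3) = Pow(Rational(-1, 100), 3) = Rational(-1, 1000000)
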